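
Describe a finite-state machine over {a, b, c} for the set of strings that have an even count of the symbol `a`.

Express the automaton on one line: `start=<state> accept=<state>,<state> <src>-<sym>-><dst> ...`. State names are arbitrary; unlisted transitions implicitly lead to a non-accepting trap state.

start=S0 accept=S0 S0-a->S1 S0-b->S0 S0-c->S0 S1-a->S0 S1-b->S1 S1-c->S1

Keep the running count of `a`s modulo 2: each `a` advances along the cycle S0 → S1 → S0 while other symbols loop. Accept at S0.
A 2-state machine:
        a   b   c  
>* S0   S1  S0  S0 
   S1   S0  S1  S1 
(> = start, * = accepting)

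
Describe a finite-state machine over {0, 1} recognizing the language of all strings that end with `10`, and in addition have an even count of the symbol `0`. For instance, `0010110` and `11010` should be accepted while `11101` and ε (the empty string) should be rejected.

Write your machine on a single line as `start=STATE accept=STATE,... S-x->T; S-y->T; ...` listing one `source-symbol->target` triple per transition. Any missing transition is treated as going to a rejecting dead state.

Handle the two conditions separately and then intersect. One (3 states) tracks how much of the suffix `10` has currently been matched; the other (2 states) tracks the count of `0`s modulo 2. Each combined state is a pair, one component from each; accept when both components accept. Equivalent product states are then merged.
A 4-state machine:
        0   1  
>  q0   q1  q0 
   q1   q0  q2 
   q2   q3  q2 
 * q3   q1  q0 
(> = start, * = accepting)

start=q0; accept=q3; q0-0->q1; q0-1->q0; q1-0->q0; q1-1->q2; q2-0->q3; q2-1->q2; q3-0->q1; q3-1->q0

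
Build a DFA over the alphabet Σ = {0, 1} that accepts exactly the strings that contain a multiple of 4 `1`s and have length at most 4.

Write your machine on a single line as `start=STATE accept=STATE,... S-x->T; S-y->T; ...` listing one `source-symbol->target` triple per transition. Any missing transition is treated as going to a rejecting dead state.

start=S0; accept=S0,S1,S3,S6,S10; S0-0->S1; S0-1->S2; S1-0->S3; S1-1->S4; S2-0->S4; S2-1->S5; S3-0->S6; S3-1->S7; S4-0->S7; S4-1->S8; S5-0->S8; S5-1->S9; S6-0->S10; S6-1->S11; S7-0->S11; S7-1->S12; S8-0->S12; S8-1->S13; S9-0->S13; S9-1->S10; S10-0->S14; S10-1->S15; S11-0->S15; S11-1->S16; S12-0->S16; S12-1->S17; S13-0->S17; S13-1->S14; S14-0->S14; S14-1->S15; S15-0->S15; S15-1->S16; S16-0->S16; S16-1->S17; S17-0->S17; S17-1->S14

Build one automaton per condition and run them in lockstep. The first has 4 states tracking the count of `1`s modulo 4; the second has 6 states tracking the input length, saturating at 5. A product state is a pair (one from each), accepting exactly when both do.
          0    1  
>* S0     S1   S2 
 * S1     S3   S4 
   S2     S4   S5 
 * S3     S6   S7 
   S4     S7   S8 
   S5     S8   S9 
 * S6    S10  S11 
   S7    S11  S12 
   S8    S12  S13 
   S9    S13  S10 
 * S10   S14  S15 
   S11   S15  S16 
   S12   S16  S17 
   S13   S17  S14 
   S14   S14  S15 
   S15   S15  S16 
   S16   S16  S17 
   S17   S17  S14 
(> = start, * = accepting)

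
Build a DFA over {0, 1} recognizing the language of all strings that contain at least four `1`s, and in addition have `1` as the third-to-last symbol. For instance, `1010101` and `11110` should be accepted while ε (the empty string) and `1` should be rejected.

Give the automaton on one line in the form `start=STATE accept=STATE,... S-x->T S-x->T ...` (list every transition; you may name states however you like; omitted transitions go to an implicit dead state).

Handle the two conditions separately and then intersect. One (6 states) tracks the count of `1`s, saturating at 5; the other (15 states) tracks the last 3 symbols read. Each combined state is a pair, one component from each; accept when both components accept. Minimizing collapses redundant product states.
       0  1 
>  A   A  B 
   B   B  C 
   C   D  E 
   D   D  F 
   E   G  H 
   F   G  I 
   G   J  K 
 * H   L  H 
   I   L  H 
   J   J  M 
 * K   N  I 
 * L   O  K 
   M   N  I 
   N   O  K 
 * O   J  M 
(> = start, * = accepting)

start=A accept=H,K,L,O A-0->A A-1->B B-0->B B-1->C C-0->D C-1->E D-0->D D-1->F E-0->G E-1->H F-0->G F-1->I G-0->J G-1->K H-0->L H-1->H I-0->L I-1->H J-0->J J-1->M K-0->N K-1->I L-0->O L-1->K M-0->N M-1->I N-0->O N-1->K O-0->J O-1->M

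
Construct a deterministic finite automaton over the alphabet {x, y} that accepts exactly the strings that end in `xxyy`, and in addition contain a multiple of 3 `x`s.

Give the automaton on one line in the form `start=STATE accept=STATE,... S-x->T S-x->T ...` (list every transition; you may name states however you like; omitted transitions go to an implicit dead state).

start=s0 accept=s13 s0-x->s1 s0-y->s0 s1-x->s2 s1-y->s3 s2-x->s4 s2-y->s5 s3-x->s6 s3-y->s3 s4-x->s7 s4-y->s8 s5-x->s9 s5-y->s10 s6-x->s4 s6-y->s11 s7-x->s2 s7-y->s12 s8-x->s1 s8-y->s13 s9-x->s7 s9-y->s0 s10-x->s9 s10-y->s11 s11-x->s9 s11-y->s11 s12-x->s6 s12-y->s14 s13-x->s1 s13-y->s0 s14-x->s6 s14-y->s3

Run two small machines in parallel and take their product. One (5 states) tracks how much of the suffix `xxyy` has currently been matched; the other (3 states) tracks the count of `x`s modulo 3. Each combined state is a pair, one component from each; accept when both components accept.
With 15 states:
          x    y  
>  s0     s1   s0 
   s1     s2   s3 
   s2     s4   s5 
   s3     s6   s3 
   s4     s7   s8 
   s5     s9  s10 
   s6     s4  s11 
   s7     s2  s12 
   s8     s1  s13 
   s9     s7   s0 
   s10    s9  s11 
   s11    s9  s11 
   s12    s6  s14 
 * s13    s1   s0 
   s14    s6   s3 
(> = start, * = accepting)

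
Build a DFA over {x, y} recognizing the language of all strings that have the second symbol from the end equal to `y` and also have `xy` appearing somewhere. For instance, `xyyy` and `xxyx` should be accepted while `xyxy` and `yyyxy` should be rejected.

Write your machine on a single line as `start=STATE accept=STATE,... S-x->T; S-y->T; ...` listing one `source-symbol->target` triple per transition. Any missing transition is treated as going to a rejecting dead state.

start=S0; accept=S3,S4; S0-x->S1; S0-y->S0; S1-x->S1; S1-y->S2; S2-x->S3; S2-y->S4; S3-x->S1; S3-y->S2; S4-x->S3; S4-y->S4

Handle the two conditions separately and then intersect. One (7 states) tracks the last 2 symbols read; the other (3 states) tracks whether and how much of `xy` has been seen. Each combined state is a pair, one component from each; accept when both components accept. Minimizing collapses redundant product states.
With 5 states:
        x   y  
>  S0   S1  S0 
   S1   S1  S2 
   S2   S3  S4 
 * S3   S1  S2 
 * S4   S3  S4 
(> = start, * = accepting)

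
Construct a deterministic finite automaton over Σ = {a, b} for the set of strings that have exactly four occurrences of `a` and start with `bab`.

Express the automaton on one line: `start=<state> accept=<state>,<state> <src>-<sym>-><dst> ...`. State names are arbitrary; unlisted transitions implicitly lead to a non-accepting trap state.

start=S0 accept=S12 S0-a->S1 S0-b->S2 S1-a->S3 S1-b->S1 S2-a->S4 S2-b->S5 S3-a->S6 S3-b->S3 S4-a->S3 S4-b->S7 S5-a->S1 S5-b->S5 S6-a->S8 S6-b->S6 S7-a->S9 S7-b->S7 S8-a->S10 S8-b->S8 S9-a->S11 S9-b->S9 S10-a->S10 S10-b->S10 S11-a->S12 S11-b->S11 S12-a->S13 S12-b->S12 S13-a->S13 S13-b->S13

Handle the two conditions separately and then intersect. The first has 6 states tracking the count of `a`s, saturating at 5; the second has 5 states tracking whether the input so far still matches the prefix `bab`. A product state is a pair (one from each), accepting exactly when both do.
14 states suffice.
          a    b  
>  S0     S1   S2 
   S1     S3   S1 
   S2     S4   S5 
   S3     S6   S3 
   S4     S3   S7 
   S5     S1   S5 
   S6     S8   S6 
   S7     S9   S7 
   S8    S10   S8 
   S9    S11   S9 
   S10   S10  S10 
   S11   S12  S11 
 * S12   S13  S12 
   S13   S13  S13 
(> = start, * = accepting)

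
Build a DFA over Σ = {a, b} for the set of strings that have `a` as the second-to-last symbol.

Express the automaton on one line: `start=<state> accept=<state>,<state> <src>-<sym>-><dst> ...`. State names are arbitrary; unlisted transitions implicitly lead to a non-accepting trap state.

start=S0 accept=S3,S4 S0-a->S1 S0-b->S2 S1-a->S3 S1-b->S4 S2-a->S5 S2-b->S6 S3-a->S3 S3-b->S4 S4-a->S5 S4-b->S6 S5-a->S3 S5-b->S4 S6-a->S5 S6-b->S6

Because acceptance depends on a position counted from the end, the machine has to buffer the most recent 2 symbols. Make each state the string of the last up-to-2 symbols read; on input `x` shift the window left and append `x`. Accept when the buffered window has length 2 and begins with `a`.
7 states suffice.
        a   b  
>  S0   S1  S2 
   S1   S3  S4 
   S2   S5  S6 
 * S3   S3  S4 
 * S4   S5  S6 
   S5   S3  S4 
   S6   S5  S6 
(> = start, * = accepting)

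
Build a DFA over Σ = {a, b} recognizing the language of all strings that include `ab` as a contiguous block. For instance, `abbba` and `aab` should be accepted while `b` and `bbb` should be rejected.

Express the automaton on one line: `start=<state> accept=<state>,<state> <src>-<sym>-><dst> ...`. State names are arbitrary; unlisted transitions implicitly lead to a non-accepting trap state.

States S0..S1 record the length of the longest prefix of `ab` that matches the current input suffix. Reaching S2 means `ab` has been seen, and we stay there forever. Accept from S2.
With 3 states:
        a   b  
>  S0   S1  S0 
   S1   S1  S2 
 * S2   S2  S2 
(> = start, * = accepting)

start=S0 accept=S2 S0-a->S1 S0-b->S0 S1-a->S1 S1-b->S2 S2-a->S2 S2-b->S2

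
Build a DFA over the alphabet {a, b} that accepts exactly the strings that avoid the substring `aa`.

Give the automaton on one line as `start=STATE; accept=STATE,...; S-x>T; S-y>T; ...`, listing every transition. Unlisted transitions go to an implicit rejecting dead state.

start=q0; accept=q0,q1; q0-a>q1; q0-b>q0; q1-a>q2; q1-b>q0; q2-a>q2; q2-b>q2

Track partial matches of the forbidden pattern `aa`. State q2 is a dead state reached once `aa` has occurred; every other state accepts. q0 means no part of `aa` is currently matched.
        a   b  
>* q0   q1  q0 
 * q1   q2  q0 
   q2   q2  q2 
(> = start, * = accepting)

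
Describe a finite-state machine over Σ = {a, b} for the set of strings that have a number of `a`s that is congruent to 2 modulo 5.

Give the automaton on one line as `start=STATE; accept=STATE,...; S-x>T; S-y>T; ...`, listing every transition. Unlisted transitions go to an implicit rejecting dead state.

The only thing that matters is how many `a`s have appeared, reduced mod 5. Use one state per residue: q0 for 0, …, q4 for 4. Reading `a` moves to the next residue; anything else stays put. q2 is accepting.
A 5-state machine:
        a   b  
>  q0   q1  q0 
   q1   q2  q1 
 * q2   q3  q2 
   q3   q4  q3 
   q4   q0  q4 
(> = start, * = accepting)

start=q0; accept=q2; q0-a>q1; q0-b>q0; q1-a>q2; q1-b>q1; q2-a>q3; q2-b>q2; q3-a>q4; q3-b>q3; q4-a>q0; q4-b>q4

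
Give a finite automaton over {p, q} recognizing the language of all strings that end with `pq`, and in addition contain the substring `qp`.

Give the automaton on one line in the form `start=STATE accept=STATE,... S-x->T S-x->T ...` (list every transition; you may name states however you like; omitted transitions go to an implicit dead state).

Build one automaton per condition and run them in lockstep. The first has 3 states tracking how much of the suffix `pq` has currently been matched; the second has 3 states tracking whether and how much of `qp` has been seen. A product state is a pair (one from each), accepting exactly when both do. Minimizing collapses redundant product states.
4 states suffice.
        p   q  
>  S0   S0  S1 
   S1   S2  S1 
   S2   S2  S3 
 * S3   S2  S1 
(> = start, * = accepting)

start=S0 accept=S3 S0-p->S0 S0-q->S1 S1-p->S2 S1-q->S1 S2-p->S2 S2-q->S3 S3-p->S2 S3-q->S1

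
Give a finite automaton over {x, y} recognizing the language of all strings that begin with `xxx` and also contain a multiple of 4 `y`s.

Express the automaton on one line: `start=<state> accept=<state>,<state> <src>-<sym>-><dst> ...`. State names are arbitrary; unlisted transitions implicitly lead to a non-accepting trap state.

start=q0 accept=q4 q0-x->q1 q0-y->q2 q1-x->q3 q1-y->q2 q2-x->q2 q2-y->q2 q3-x->q4 q3-y->q2 q4-x->q4 q4-y->q5 q5-x->q5 q5-y->q6 q6-x->q6 q6-y->q7 q7-x->q7 q7-y->q4

Handle the two conditions separately and then intersect. One (5 states) tracks whether the input so far still matches the prefix `xxx`; the other (4 states) tracks the count of `y`s modulo 4. Each combined state is a pair, one component from each; accept when both components accept. Equivalent product states are then merged.
With 8 states:
        x   y  
>  q0   q1  q2 
   q1   q3  q2 
   q2   q2  q2 
   q3   q4  q2 
 * q4   q4  q5 
   q5   q5  q6 
   q6   q6  q7 
   q7   q7  q4 
(> = start, * = accepting)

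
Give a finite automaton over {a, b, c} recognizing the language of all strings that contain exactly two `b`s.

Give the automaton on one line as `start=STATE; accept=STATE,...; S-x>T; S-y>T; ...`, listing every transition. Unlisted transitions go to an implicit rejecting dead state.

Only the number of `b`s matters, and only up to 3. Make a chain q0 → q1 → q2 → q3 advanced by each `b` (with q3 absorbing); every other symbol self-loops. The accepting set is {q2}.
        a   b   c  
>  q0   q0  q1  q0 
   q1   q1  q2  q1 
 * q2   q2  q3  q2 
   q3   q3  q3  q3 
(> = start, * = accepting)

start=q0; accept=q2; q0-a>q0; q0-b>q1; q0-c>q0; q1-a>q1; q1-b>q2; q1-c>q1; q2-a>q2; q2-b>q3; q2-c>q2; q3-a>q3; q3-b>q3; q3-c>q3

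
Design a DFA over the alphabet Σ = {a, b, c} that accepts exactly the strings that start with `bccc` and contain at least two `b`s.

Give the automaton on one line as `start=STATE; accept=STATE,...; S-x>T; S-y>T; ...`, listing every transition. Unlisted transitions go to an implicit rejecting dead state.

start=q0; accept=q6; q0-a>q1; q0-b>q2; q0-c>q1; q1-a>q1; q1-b>q1; q1-c>q1; q2-a>q1; q2-b>q1; q2-c>q3; q3-a>q1; q3-b>q1; q3-c>q4; q4-a>q1; q4-b>q1; q4-c>q5; q5-a>q5; q5-b>q6; q5-c>q5; q6-a>q6; q6-b>q6; q6-c>q6

Handle the two conditions separately and then intersect. The first has 6 states tracking whether the input so far still matches the prefix `bccc`; the second has 4 states tracking the count of `b`s, saturating at 3. A product state is a pair (one from each), accepting exactly when both do. Minimizing collapses redundant product states.
        a   b   c  
>  q0   q1  q2  q1 
   q1   q1  q1  q1 
   q2   q1  q1  q3 
   q3   q1  q1  q4 
   q4   q1  q1  q5 
   q5   q5  q6  q5 
 * q6   q6  q6  q6 
(> = start, * = accepting)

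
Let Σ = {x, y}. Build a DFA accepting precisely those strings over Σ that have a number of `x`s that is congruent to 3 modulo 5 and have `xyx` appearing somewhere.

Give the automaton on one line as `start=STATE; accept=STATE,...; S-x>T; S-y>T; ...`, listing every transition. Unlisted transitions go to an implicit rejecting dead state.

start=s0; accept=s10; s0-x>s1; s0-y>s0; s1-x>s2; s1-y>s3; s2-x>s4; s2-y>s5; s3-x>s6; s3-y>s7; s4-x>s8; s4-y>s9; s5-x>s10; s5-y>s11; s6-x>s10; s6-y>s6; s7-x>s2; s7-y>s7; s8-x>s12; s8-y>s13; s9-x>s14; s9-y>s15; s10-x>s14; s10-y>s10; s11-x>s4; s11-y>s11; s12-x>s1; s12-y>s16; s13-x>s17; s13-y>s18; s14-x>s17; s14-y>s14; s15-x>s8; s15-y>s15; s16-x>s19; s16-y>s0; s17-x>s19; s17-y>s17; s18-x>s12; s18-y>s18; s19-x>s6; s19-y>s19

Build one automaton per condition and run them in lockstep. One (5 states) tracks the count of `x`s modulo 5; the other (4 states) tracks whether and how much of `xyx` has been seen. Each combined state is a pair, one component from each; accept when both components accept.
With 20 states:
          x    y  
>  s0     s1   s0 
   s1     s2   s3 
   s2     s4   s5 
   s3     s6   s7 
   s4     s8   s9 
   s5    s10  s11 
   s6    s10   s6 
   s7     s2   s7 
   s8    s12  s13 
   s9    s14  s15 
 * s10   s14  s10 
   s11    s4  s11 
   s12    s1  s16 
   s13   s17  s18 
   s14   s17  s14 
   s15    s8  s15 
   s16   s19   s0 
   s17   s19  s17 
   s18   s12  s18 
   s19    s6  s19 
(> = start, * = accepting)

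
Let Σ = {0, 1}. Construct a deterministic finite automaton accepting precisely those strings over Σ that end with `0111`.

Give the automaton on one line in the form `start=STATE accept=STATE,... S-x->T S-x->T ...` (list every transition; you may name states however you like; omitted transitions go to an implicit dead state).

start=s0 accept=s4 s0-0->s1 s0-1->s0 s1-0->s1 s1-1->s2 s2-0->s1 s2-1->s3 s3-0->s1 s3-1->s4 s4-0->s1 s4-1->s0

Remember how much of `0111` the current input suffix matches. State s0 means no match yet; s1 means the last symbol is `0`; s2 means the last 2 symbols are `01`; s3 means the last 3 symbols are `011`; s4 means the last 4 symbols are `0111`. Only s4 accepts. On a mismatch, fall back to the longest proper suffix that is still a prefix of `0111`.
A 5-state machine:
        0   1  
>  s0   s1  s0 
   s1   s1  s2 
   s2   s1  s3 
   s3   s1  s4 
 * s4   s1  s0 
(> = start, * = accepting)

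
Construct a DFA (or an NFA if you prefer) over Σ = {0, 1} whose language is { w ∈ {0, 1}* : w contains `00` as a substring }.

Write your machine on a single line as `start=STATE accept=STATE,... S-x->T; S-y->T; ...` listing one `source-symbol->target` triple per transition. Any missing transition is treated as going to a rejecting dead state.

States A..B record the length of the longest prefix of `00` that matches the current input suffix. Reaching C means `00` has been seen, and we stay there forever. Accept from C.
3 states suffice.
       0  1 
>  A   B  A 
   B   C  A 
 * C   C  C 
(> = start, * = accepting)

start=A; accept=C; A-0->B; A-1->A; B-0->C; B-1->A; C-0->C; C-1->C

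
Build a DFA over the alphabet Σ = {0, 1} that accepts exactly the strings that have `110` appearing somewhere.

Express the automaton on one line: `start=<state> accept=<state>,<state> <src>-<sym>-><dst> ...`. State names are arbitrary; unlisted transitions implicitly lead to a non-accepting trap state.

start=S0 accept=S3 S0-0->S0 S0-1->S1 S1-0->S0 S1-1->S2 S2-0->S3 S2-1->S2 S3-0->S3 S3-1->S3

States S0..S2 record the length of the longest prefix of `110` that matches the current input suffix. Reaching S3 means `110` has been seen, and we stay there forever. Accept from S3.
4 states suffice.
        0   1  
>  S0   S0  S1 
   S1   S0  S2 
   S2   S3  S2 
 * S3   S3  S3 
(> = start, * = accepting)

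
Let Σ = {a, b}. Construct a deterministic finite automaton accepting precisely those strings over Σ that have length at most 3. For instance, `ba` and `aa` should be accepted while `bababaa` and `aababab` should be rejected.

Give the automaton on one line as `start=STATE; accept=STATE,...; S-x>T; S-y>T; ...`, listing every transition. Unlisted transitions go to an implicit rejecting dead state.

We only need to distinguish lengths 0, 1, …, 3, and '>3'. Chain S0 → S1 → S2 → S3 → S4 on every symbol, with S4 looping. Accepting states: {S0, S1, S2, S3}.
        a   b  
>* S0   S1  S1 
 * S1   S2  S2 
 * S2   S3  S3 
 * S3   S4  S4 
   S4   S4  S4 
(> = start, * = accepting)

start=S0; accept=S0,S1,S2,S3; S0-a>S1; S0-b>S1; S1-a>S2; S1-b>S2; S2-a>S3; S2-b>S3; S3-a>S4; S3-b>S4; S4-a>S4; S4-b>S4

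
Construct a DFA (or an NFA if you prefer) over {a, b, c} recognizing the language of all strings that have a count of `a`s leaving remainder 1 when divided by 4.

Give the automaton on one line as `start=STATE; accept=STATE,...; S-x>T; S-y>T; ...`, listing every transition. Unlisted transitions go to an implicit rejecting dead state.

start=s0; accept=s1; s0-a>s1; s0-b>s0; s0-c>s0; s1-a>s2; s1-b>s1; s1-c>s1; s2-a>s3; s2-b>s2; s2-c>s2; s3-a>s0; s3-b>s3; s3-c>s3

The only thing that matters is how many `a`s have appeared, reduced mod 4. Use one state per residue: s0 for 0, …, s3 for 3. Reading `a` moves to the next residue; anything else stays put. s1 is accepting.
A 4-state machine:
        a   b   c  
>  s0   s1  s0  s0 
 * s1   s2  s1  s1 
   s2   s3  s2  s2 
   s3   s0  s3  s3 
(> = start, * = accepting)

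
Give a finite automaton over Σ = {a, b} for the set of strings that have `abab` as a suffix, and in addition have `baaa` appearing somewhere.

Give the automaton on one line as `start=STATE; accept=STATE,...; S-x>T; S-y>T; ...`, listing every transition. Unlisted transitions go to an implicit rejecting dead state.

Build one automaton per condition and run them in lockstep. The first has 5 states tracking how much of the suffix `abab` has currently been matched; the second has 5 states tracking whether and how much of `baaa` has been seen. A product state is a pair (one from each), accepting exactly when both do.
          a    b  
>  q0     q1   q2 
   q1     q1   q3 
   q2     q4   q2 
   q3     q5   q2 
   q4     q6   q3 
   q5     q6   q7 
   q6     q8   q3 
   q7     q5   q2 
   q8     q8   q9 
   q9    q10  q11 
   q10    q8  q12 
   q11    q8  q11 
 * q12   q10  q11 
(> = start, * = accepting)

start=q0; accept=q12; q0-a>q1; q0-b>q2; q1-a>q1; q1-b>q3; q2-a>q4; q2-b>q2; q3-a>q5; q3-b>q2; q4-a>q6; q4-b>q3; q5-a>q6; q5-b>q7; q6-a>q8; q6-b>q3; q7-a>q5; q7-b>q2; q8-a>q8; q8-b>q9; q9-a>q10; q9-b>q11; q10-a>q8; q10-b>q12; q11-a>q8; q11-b>q11; q12-a>q10; q12-b>q11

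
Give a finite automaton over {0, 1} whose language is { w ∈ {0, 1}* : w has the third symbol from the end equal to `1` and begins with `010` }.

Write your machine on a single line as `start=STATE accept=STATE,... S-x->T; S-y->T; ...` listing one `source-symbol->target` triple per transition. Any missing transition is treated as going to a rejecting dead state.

start=q0; accept=q16,q17,q21,q22; q0-0->q1; q0-1->q2; q1-0->q3; q1-1->q4; q2-0->q5; q2-1->q6; q3-0->q7; q3-1->q8; q4-0->q9; q4-1->q10; q5-0->q11; q5-1->q12; q6-0->q13; q6-1->q14; q7-0->q7; q7-1->q8; q8-0->q15; q8-1->q10; q9-0->q16; q9-1->q17; q10-0->q13; q10-1->q14; q11-0->q7; q11-1->q8; q12-0->q15; q12-1->q10; q13-0->q11; q13-1->q12; q14-0->q13; q14-1->q14; q15-0->q11; q15-1->q12; q16-0->q18; q16-1->q19; q17-0->q9; q17-1->q20; q18-0->q18; q18-1->q19; q19-0->q9; q19-1->q20; q20-0->q21; q20-1->q22; q21-0->q16; q21-1->q17; q22-0->q21; q22-1->q22

Build one automaton per condition and run them in lockstep. The first has 15 states tracking the last 3 symbols read; the second has 5 states tracking whether the input so far still matches the prefix `010`. A product state is a pair (one from each), accepting exactly when both do.
          0    1  
>  q0     q1   q2 
   q1     q3   q4 
   q2     q5   q6 
   q3     q7   q8 
   q4     q9  q10 
   q5    q11  q12 
   q6    q13  q14 
   q7     q7   q8 
   q8    q15  q10 
   q9    q16  q17 
   q10   q13  q14 
   q11    q7   q8 
   q12   q15  q10 
   q13   q11  q12 
   q14   q13  q14 
   q15   q11  q12 
 * q16   q18  q19 
 * q17    q9  q20 
   q18   q18  q19 
   q19    q9  q20 
   q20   q21  q22 
 * q21   q16  q17 
 * q22   q21  q22 
(> = start, * = accepting)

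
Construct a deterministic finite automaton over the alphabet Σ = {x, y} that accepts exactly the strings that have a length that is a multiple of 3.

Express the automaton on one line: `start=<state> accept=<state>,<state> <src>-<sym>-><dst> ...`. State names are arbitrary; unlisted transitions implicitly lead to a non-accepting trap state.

Only the length mod 3 matters, so use a 3-cycle: from any state, every input symbol moves to the next state, wrapping C back to A. Mark A accepting.
3 states suffice.
       x  y 
>* A   B  B 
   B   C  C 
   C   A  A 
(> = start, * = accepting)

start=A accept=A A-x->B A-y->B B-x->C B-y->C C-x->A C-y->A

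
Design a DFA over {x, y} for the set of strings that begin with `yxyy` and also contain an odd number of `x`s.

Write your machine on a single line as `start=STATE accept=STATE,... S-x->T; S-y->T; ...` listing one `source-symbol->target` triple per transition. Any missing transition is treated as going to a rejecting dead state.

start=q0; accept=q5; q0-x->q1; q0-y->q2; q1-x->q1; q1-y->q1; q2-x->q3; q2-y->q1; q3-x->q1; q3-y->q4; q4-x->q1; q4-y->q5; q5-x->q6; q5-y->q5; q6-x->q5; q6-y->q6

Run two small machines in parallel and take their product. The first has 6 states tracking whether the input so far still matches the prefix `yxyy`; the second has 2 states tracking the count of `x`s modulo 2. A product state is a pair (one from each), accepting exactly when both do. After merging equivalent states the machine shrinks.
A 7-state machine:
        x   y  
>  q0   q1  q2 
   q1   q1  q1 
   q2   q3  q1 
   q3   q1  q4 
   q4   q1  q5 
 * q5   q6  q5 
   q6   q5  q6 
(> = start, * = accepting)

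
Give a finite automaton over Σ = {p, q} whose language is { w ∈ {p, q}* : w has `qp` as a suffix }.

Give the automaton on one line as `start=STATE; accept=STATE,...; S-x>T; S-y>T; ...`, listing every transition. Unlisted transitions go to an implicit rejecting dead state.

start=S0; accept=S2; S0-p>S0; S0-q>S1; S1-p>S2; S1-q>S1; S2-p>S0; S2-q>S1

Remember how much of `qp` the current input suffix matches. State S0 means no match yet; S1 means the last symbol is `q`; S2 means the last 2 symbols are `qp`. Only S2 accepts. On a mismatch, fall back to the longest proper suffix that is still a prefix of `qp`.
With 3 states:
        p   q  
>  S0   S0  S1 
   S1   S2  S1 
 * S2   S0  S1 
(> = start, * = accepting)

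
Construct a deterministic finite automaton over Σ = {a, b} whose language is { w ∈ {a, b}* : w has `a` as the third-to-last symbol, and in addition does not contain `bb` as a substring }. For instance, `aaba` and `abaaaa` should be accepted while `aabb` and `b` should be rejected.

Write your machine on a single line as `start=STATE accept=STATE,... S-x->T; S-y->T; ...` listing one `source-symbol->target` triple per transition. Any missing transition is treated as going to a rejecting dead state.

Run two small machines in parallel and take their product. The first has 15 states tracking the last 3 symbols read; the second has 3 states tracking partial matches of the forbidden pattern `bb`. A product state is a pair (one from each), accepting exactly when both do.
          a    b  
>  q0     q1   q2 
   q1     q3   q4 
   q2     q5   q6 
   q3     q7   q8 
   q4     q9  q10 
   q5    q11  q12 
   q6    q13  q14 
 * q7     q7   q8 
 * q8     q9  q10 
 * q9    q11  q12 
   q10   q13  q14 
   q11    q7   q8 
   q12    q9  q10 
   q13   q15  q16 
   q14   q13  q14 
   q15   q17  q18 
   q16   q19  q10 
   q17   q17  q18 
   q18   q19  q10 
   q19   q15  q16 
(> = start, * = accepting)

start=q0; accept=q7,q8,q9; q0-a->q1; q0-b->q2; q1-a->q3; q1-b->q4; q2-a->q5; q2-b->q6; q3-a->q7; q3-b->q8; q4-a->q9; q4-b->q10; q5-a->q11; q5-b->q12; q6-a->q13; q6-b->q14; q7-a->q7; q7-b->q8; q8-a->q9; q8-b->q10; q9-a->q11; q9-b->q12; q10-a->q13; q10-b->q14; q11-a->q7; q11-b->q8; q12-a->q9; q12-b->q10; q13-a->q15; q13-b->q16; q14-a->q13; q14-b->q14; q15-a->q17; q15-b->q18; q16-a->q19; q16-b->q10; q17-a->q17; q17-b->q18; q18-a->q19; q18-b->q10; q19-a->q15; q19-b->q16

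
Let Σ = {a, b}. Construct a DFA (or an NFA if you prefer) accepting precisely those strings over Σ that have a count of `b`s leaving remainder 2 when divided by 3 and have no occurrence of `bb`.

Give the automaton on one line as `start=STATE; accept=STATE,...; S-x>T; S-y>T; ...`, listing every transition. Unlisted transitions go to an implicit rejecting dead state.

Handle the two conditions separately and then intersect. One (3 states) tracks the count of `b`s modulo 3; the other (3 states) tracks partial matches of the forbidden pattern `bb`. Each combined state is a pair, one component from each; accept when both components accept.
9 states suffice.
        a   b  
>  q0   q0  q1 
   q1   q2  q3 
   q2   q2  q4 
   q3   q3  q5 
 * q4   q6  q5 
   q5   q5  q7 
 * q6   q6  q8 
   q7   q7  q3 
   q8   q0  q7 
(> = start, * = accepting)

start=q0; accept=q4,q6; q0-a>q0; q0-b>q1; q1-a>q2; q1-b>q3; q2-a>q2; q2-b>q4; q3-a>q3; q3-b>q5; q4-a>q6; q4-b>q5; q5-a>q5; q5-b>q7; q6-a>q6; q6-b>q8; q7-a>q7; q7-b>q3; q8-a>q0; q8-b>q7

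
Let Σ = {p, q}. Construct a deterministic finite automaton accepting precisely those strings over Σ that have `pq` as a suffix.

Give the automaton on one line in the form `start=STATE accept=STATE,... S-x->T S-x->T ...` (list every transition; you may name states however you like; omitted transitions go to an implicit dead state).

Let each state record the length of the longest suffix of the input read so far that is also a prefix of `pq`. B means the last symbol is `p`; C means the last 2 symbols are `pq`. Accept only at C, where the string currently ends in `pq`.
A 3-state machine:
       p  q 
>  A   B  A 
   B   B  C 
 * C   B  A 
(> = start, * = accepting)

start=A accept=C A-p->B A-q->A B-p->B B-q->C C-p->B C-q->A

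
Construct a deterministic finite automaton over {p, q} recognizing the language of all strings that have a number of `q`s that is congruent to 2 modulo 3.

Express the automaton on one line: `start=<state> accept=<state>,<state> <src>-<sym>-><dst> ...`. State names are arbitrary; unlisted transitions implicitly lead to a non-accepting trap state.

start=s0 accept=s2 s0-p->s0 s0-q->s1 s1-p->s1 s1-q->s2 s2-p->s2 s2-q->s0

The only thing that matters is how many `q`s have appeared, reduced mod 3. Use one state per residue: s0 for 0, …, s2 for 2. Reading `q` moves to the next residue; anything else stays put. s2 is accepting.
        p   q  
>  s0   s0  s1 
   s1   s1  s2 
 * s2   s2  s0 
(> = start, * = accepting)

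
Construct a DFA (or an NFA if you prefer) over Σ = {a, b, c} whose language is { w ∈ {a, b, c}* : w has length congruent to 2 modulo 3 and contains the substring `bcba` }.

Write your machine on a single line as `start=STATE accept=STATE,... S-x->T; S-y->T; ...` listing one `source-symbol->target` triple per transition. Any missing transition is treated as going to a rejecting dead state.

start=s0; accept=s13; s0-a->s1; s0-b->s2; s0-c->s1; s1-a->s3; s1-b->s4; s1-c->s3; s2-a->s3; s2-b->s4; s2-c->s5; s3-a->s0; s3-b->s6; s3-c->s0; s4-a->s0; s4-b->s6; s4-c->s7; s5-a->s0; s5-b->s8; s5-c->s0; s6-a->s1; s6-b->s2; s6-c->s9; s7-a->s1; s7-b->s10; s7-c->s1; s8-a->s11; s8-b->s2; s8-c->s9; s9-a->s3; s9-b->s12; s9-c->s3; s10-a->s13; s10-b->s4; s10-c->s5; s11-a->s13; s11-b->s13; s11-c->s13; s12-a->s14; s12-b->s6; s12-c->s7; s13-a->s14; s13-b->s14; s13-c->s14; s14-a->s11; s14-b->s11; s14-c->s11

Build one automaton per condition and run them in lockstep. One (3 states) tracks the input length modulo 3; the other (5 states) tracks whether and how much of `bcba` has been seen. Each combined state is a pair, one component from each; accept when both components accept.
          a    b    c  
>  s0     s1   s2   s1 
   s1     s3   s4   s3 
   s2     s3   s4   s5 
   s3     s0   s6   s0 
   s4     s0   s6   s7 
   s5     s0   s8   s0 
   s6     s1   s2   s9 
   s7     s1  s10   s1 
   s8    s11   s2   s9 
   s9     s3  s12   s3 
   s10   s13   s4   s5 
   s11   s13  s13  s13 
   s12   s14   s6   s7 
 * s13   s14  s14  s14 
   s14   s11  s11  s11 
(> = start, * = accepting)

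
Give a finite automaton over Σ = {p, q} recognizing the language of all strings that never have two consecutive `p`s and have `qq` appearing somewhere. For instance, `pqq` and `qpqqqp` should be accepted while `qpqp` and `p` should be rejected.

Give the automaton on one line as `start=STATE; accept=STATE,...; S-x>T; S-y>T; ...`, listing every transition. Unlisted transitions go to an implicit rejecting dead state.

Run two small machines in parallel and take their product. The first has 3 states tracking partial matches of the forbidden pattern `pp`; the second has 3 states tracking whether and how much of `qq` has been seen. A product state is a pair (one from each), accepting exactly when both do. Equivalent product states are then merged.
       p  q 
>  A   B  C 
   B   D  C 
   C   B  E 
   D   D  D 
 * E   F  E 
 * F   D  E 
(> = start, * = accepting)

start=A; accept=E,F; A-p>B; A-q>C; B-p>D; B-q>C; C-p>B; C-q>E; D-p>D; D-q>D; E-p>F; E-q>E; F-p>D; F-q>E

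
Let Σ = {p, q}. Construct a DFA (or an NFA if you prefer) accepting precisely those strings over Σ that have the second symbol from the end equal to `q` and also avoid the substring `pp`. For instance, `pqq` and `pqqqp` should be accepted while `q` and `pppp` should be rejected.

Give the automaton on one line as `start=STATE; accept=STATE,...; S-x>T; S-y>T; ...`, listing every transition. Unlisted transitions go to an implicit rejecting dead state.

Build one automaton per condition and run them in lockstep. The first has 7 states tracking the last 2 symbols read; the second has 3 states tracking partial matches of the forbidden pattern `pp`. A product state is a pair (one from each), accepting exactly when both do. After merging equivalent states the machine shrinks.
A 6-state machine:
        p   q  
>  S0   S1  S2 
   S1   S3  S2 
   S2   S4  S5 
   S3   S3  S3 
 * S4   S3  S2 
 * S5   S4  S5 
(> = start, * = accepting)

start=S0; accept=S4,S5; S0-p>S1; S0-q>S2; S1-p>S3; S1-q>S2; S2-p>S4; S2-q>S5; S3-p>S3; S3-q>S3; S4-p>S3; S4-q>S2; S5-p>S4; S5-q>S5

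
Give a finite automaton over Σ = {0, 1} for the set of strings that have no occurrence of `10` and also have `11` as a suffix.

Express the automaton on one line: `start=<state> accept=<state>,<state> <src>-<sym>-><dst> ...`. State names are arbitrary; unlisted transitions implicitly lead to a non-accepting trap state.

start=q0 accept=q3 q0-0->q0 q0-1->q1 q1-0->q2 q1-1->q3 q2-0->q2 q2-1->q2 q3-0->q2 q3-1->q3

Build one automaton per condition and run them in lockstep. One (3 states) tracks partial matches of the forbidden pattern `10`; the other (3 states) tracks how much of the suffix `11` has currently been matched. Each combined state is a pair, one component from each; accept when both components accept. After merging equivalent states the machine shrinks.
A 4-state machine:
        0   1  
>  q0   q0  q1 
   q1   q2  q3 
   q2   q2  q2 
 * q3   q2  q3 
(> = start, * = accepting)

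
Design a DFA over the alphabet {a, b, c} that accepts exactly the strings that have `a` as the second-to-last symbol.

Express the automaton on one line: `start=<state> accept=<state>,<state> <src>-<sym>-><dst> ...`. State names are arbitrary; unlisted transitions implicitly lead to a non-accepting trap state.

start=q0 accept=q4,q5,q6 q0-a->q1 q0-b->q2 q0-c->q3 q1-a->q4 q1-b->q5 q1-c->q6 q2-a->q7 q2-b->q8 q2-c->q9 q3-a->q10 q3-b->q11 q3-c->q12 q4-a->q4 q4-b->q5 q4-c->q6 q5-a->q7 q5-b->q8 q5-c->q9 q6-a->q10 q6-b->q11 q6-c->q12 q7-a->q4 q7-b->q5 q7-c->q6 q8-a->q7 q8-b->q8 q8-c->q9 q9-a->q10 q9-b->q11 q9-c->q12 q10-a->q4 q10-b->q5 q10-c->q6 q11-a->q7 q11-b->q8 q11-c->q9 q12-a->q10 q12-b->q11 q12-c->q12

A DFA must remember the last 2 symbols (since which symbol is second-to-last isn't known until the input ends). Use one state per possible window of the last ≤2 symbols; accept from those whose window starts with `a`.
13 states suffice.
          a    b    c  
>  q0     q1   q2   q3 
   q1     q4   q5   q6 
   q2     q7   q8   q9 
   q3    q10  q11  q12 
 * q4     q4   q5   q6 
 * q5     q7   q8   q9 
 * q6    q10  q11  q12 
   q7     q4   q5   q6 
   q8     q7   q8   q9 
   q9    q10  q11  q12 
   q10    q4   q5   q6 
   q11    q7   q8   q9 
   q12   q10  q11  q12 
(> = start, * = accepting)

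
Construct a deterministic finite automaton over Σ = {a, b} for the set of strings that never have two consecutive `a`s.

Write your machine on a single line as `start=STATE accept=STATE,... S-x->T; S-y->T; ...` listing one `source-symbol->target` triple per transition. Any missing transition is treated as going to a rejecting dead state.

start=q0; accept=q0,q1; q0-a->q1; q0-b->q0; q1-a->q2; q1-b->q0; q2-a->q2; q2-b->q2

Track partial matches of the forbidden pattern `aa`. State q2 is a dead state reached once `aa` has occurred; every other state accepts. q0 means no part of `aa` is currently matched.
A 3-state machine:
        a   b  
>* q0   q1  q0 
 * q1   q2  q0 
   q2   q2  q2 
(> = start, * = accepting)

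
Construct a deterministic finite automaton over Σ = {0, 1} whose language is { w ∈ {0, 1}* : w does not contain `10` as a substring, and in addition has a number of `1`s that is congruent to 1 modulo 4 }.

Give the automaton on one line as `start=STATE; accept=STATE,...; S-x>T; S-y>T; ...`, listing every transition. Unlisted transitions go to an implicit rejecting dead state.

start=A; accept=B; A-0>A; A-1>B; B-0>C; B-1>D; C-0>C; C-1>C; D-0>C; D-1>E; E-0>C; E-1>F; F-0>C; F-1>B

Build one automaton per condition and run them in lockstep. The first has 3 states tracking partial matches of the forbidden pattern `10`; the second has 4 states tracking the count of `1`s modulo 4. A product state is a pair (one from each), accepting exactly when both do. Equivalent product states are then merged.
       0  1 
>  A   A  B 
 * B   C  D 
   C   C  C 
   D   C  E 
   E   C  F 
   F   C  B 
(> = start, * = accepting)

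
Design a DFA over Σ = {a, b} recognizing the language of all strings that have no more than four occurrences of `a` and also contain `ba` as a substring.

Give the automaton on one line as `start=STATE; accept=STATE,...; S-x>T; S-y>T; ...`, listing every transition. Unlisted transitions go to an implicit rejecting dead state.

start=q0; accept=q5,q8,q11,q14; q0-a>q1; q0-b>q2; q1-a>q3; q1-b>q4; q2-a>q5; q2-b>q2; q3-a>q6; q3-b>q7; q4-a>q8; q4-b>q4; q5-a>q8; q5-b>q5; q6-a>q9; q6-b>q10; q7-a>q11; q7-b>q7; q8-a>q11; q8-b>q8; q9-a>q12; q9-b>q13; q10-a>q14; q10-b>q10; q11-a>q14; q11-b>q11; q12-a>q12; q12-b>q15; q13-a>q16; q13-b>q13; q14-a>q16; q14-b>q14; q15-a>q16; q15-b>q15; q16-a>q16; q16-b>q16

Run two small machines in parallel and take their product. The first has 6 states tracking the count of `a`s, saturating at 5; the second has 3 states tracking whether and how much of `ba` has been seen. A product state is a pair (one from each), accepting exactly when both do.
With 17 states:
          a    b  
>  q0     q1   q2 
   q1     q3   q4 
   q2     q5   q2 
   q3     q6   q7 
   q4     q8   q4 
 * q5     q8   q5 
   q6     q9  q10 
   q7    q11   q7 
 * q8    q11   q8 
   q9    q12  q13 
   q10   q14  q10 
 * q11   q14  q11 
   q12   q12  q15 
   q13   q16  q13 
 * q14   q16  q14 
   q15   q16  q15 
   q16   q16  q16 
(> = start, * = accepting)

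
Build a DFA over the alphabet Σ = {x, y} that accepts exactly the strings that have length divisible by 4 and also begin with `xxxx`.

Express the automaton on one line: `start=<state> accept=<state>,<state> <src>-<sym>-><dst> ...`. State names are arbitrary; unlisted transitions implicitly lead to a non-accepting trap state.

start=A accept=F A-x->B A-y->C B-x->D B-y->C C-x->C C-y->C D-x->E D-y->C E-x->F E-y->C F-x->G F-y->G G-x->H G-y->H H-x->I H-y->I I-x->F I-y->F

Handle the two conditions separately and then intersect. The first has 4 states tracking the input length modulo 4; the second has 6 states tracking whether the input so far still matches the prefix `xxxx`. A product state is a pair (one from each), accepting exactly when both do. Equivalent product states are then merged.
       x  y 
>  A   B  C 
   B   D  C 
   C   C  C 
   D   E  C 
   E   F  C 
 * F   G  G 
   G   H  H 
   H   I  I 
   I   F  F 
(> = start, * = accepting)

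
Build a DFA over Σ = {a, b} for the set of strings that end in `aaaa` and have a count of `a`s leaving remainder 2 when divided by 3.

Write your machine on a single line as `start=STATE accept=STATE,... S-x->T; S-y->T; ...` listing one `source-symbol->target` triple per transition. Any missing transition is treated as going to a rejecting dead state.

start=S0; accept=S10; S0-a->S1; S0-b->S0; S1-a->S2; S1-b->S3; S2-a->S4; S2-b->S5; S3-a->S6; S3-b->S3; S4-a->S7; S4-b->S0; S5-a->S8; S5-b->S5; S6-a->S9; S6-b->S5; S7-a->S10; S7-b->S3; S8-a->S11; S8-b->S0; S9-a->S12; S9-b->S0; S10-a->S13; S10-b->S5; S11-a->S14; S11-b->S3; S12-a->S10; S12-b->S3; S13-a->S7; S13-b->S0; S14-a->S13; S14-b->S5

Handle the two conditions separately and then intersect. One (5 states) tracks how much of the suffix `aaaa` has currently been matched; the other (3 states) tracks the count of `a`s modulo 3. Each combined state is a pair, one component from each; accept when both components accept.
          a    b  
>  S0     S1   S0 
   S1     S2   S3 
   S2     S4   S5 
   S3     S6   S3 
   S4     S7   S0 
   S5     S8   S5 
   S6     S9   S5 
   S7    S10   S3 
   S8    S11   S0 
   S9    S12   S0 
 * S10   S13   S5 
   S11   S14   S3 
   S12   S10   S3 
   S13    S7   S0 
   S14   S13   S5 
(> = start, * = accepting)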